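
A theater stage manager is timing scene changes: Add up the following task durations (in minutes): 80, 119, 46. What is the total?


Durations: 80, 119, 46
Running sum: 80
+ 119 = 199
+ 46 = 245
Total duration: 245 minutes
That is 4 hours and 5 minutes

245


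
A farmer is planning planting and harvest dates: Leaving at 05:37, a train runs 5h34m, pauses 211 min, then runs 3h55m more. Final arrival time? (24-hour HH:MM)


Depart: 05:37
Leg 1: +334 min -> 11:11
Layover: +211 min -> 14:42
Leg 2: +235 min -> 18:37
Total travel: 780 minutes = 13h 0m
Arrival: 18:37

18:37


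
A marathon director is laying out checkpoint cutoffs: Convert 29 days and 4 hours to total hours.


Days: 29
Extra hours: 4
Hours per day: 24
Days to hours: 29 x 24 = 696
Total: 696 + 4 = 700

700


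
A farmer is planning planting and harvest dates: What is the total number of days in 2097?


Year: 2097
Check leap year rules:
Divisible by 4? No
2097 is not a leap year
Days: 365

365


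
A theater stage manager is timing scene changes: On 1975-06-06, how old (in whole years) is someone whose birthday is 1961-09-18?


Birth: 1961-09-18
Reference: 1975-06-06
Year difference: 1975 - 1961 = 14
Has birthday (09-18) occurred by 06-06? No
Birthday not yet reached this year -> subtract 1
Age in full years: 13

13


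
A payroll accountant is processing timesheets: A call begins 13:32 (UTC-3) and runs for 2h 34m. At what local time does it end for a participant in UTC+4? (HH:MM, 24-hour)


Start: 13:32 in UTC-3
Step 1 - add duration:
  minutes: 32 + 34 = 66 (carry 1h)
  hours: 13 + 2 + 1 = 16
  end in UTC-3: 16:06
Step 2 - convert UTC-3 -> UTC+4:
  offset difference: 4 - (-3) = 7 hours
  16 + (7) = 23 -> mod 24 = 23
Result: 23:06 in UTC+4

23:06


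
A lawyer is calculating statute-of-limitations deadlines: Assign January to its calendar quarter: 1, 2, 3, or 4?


Month: January (month 1)
Q1: January-March (months 1-3)
Q2: April-June (months 4-6)
Q3: July-September (months 7-9)
Q4: October-December (months 10-12)
Month 1 falls in Q1

1


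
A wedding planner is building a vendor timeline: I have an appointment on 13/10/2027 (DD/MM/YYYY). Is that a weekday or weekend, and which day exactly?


Date: 2027-10-13
January 1, 2027 is a Friday
Day of year: 286
Offset from Jan 1: 285 days
285 mod 7 = 5
Result: Wednesday

Wednesday


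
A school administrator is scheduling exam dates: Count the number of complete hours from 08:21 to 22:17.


Start: 08:21
End: 22:17
Hour difference: 22 - 8 = 14 hours
Minute difference: 17 - 21 = -4 minutes
Total minutes: 836
Complete hours: 836 / 60 = 13 (remainder 56)

13


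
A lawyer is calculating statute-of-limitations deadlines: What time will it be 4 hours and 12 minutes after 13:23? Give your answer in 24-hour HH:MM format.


Start time: 13:23
Adding: 4 hours 12 minutes
Minutes: 23 + 12 = 35
Hours: 13 + 4 + 0 = 17
Result: 17:35

17:35


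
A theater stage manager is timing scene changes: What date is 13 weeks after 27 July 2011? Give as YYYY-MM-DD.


Start: 2011-07-27
Weeks to add: 13
Convert to days: 13 x 7 = 91 days
Add 91 days to 2011-07-27
Result: 2011-10-26

2011-10-26


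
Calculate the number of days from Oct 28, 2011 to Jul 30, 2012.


Start date: 2011-10-28
End date: 2012-07-30
Oct 2011: +4 days
Nov 2011: +30 days
Dec 2011: +31 days
... (7 more months)
Total: 276 days

276


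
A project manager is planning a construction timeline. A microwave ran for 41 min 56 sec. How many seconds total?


Minutes: 41
Extra seconds: 56
Seconds per minute: 60
Minutes to seconds: 41 x 60 = 2460
Total: 2460 + 56 = 2516

2516


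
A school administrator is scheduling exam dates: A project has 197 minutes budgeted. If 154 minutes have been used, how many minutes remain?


Total budget: 197 minutes
Time used: 154 minutes
Remaining: 197 - 154 = 43 minutes
Percent used: 78.2%
Percent remaining: 21.8%

43


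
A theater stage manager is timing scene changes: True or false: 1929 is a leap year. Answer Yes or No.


Year: 1929
Divisible by 4? 1929 / 4 = 482.25 -> No
Not divisible by 4, so NOT a leap year

No


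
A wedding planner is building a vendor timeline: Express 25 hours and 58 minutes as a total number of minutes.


Hours: 25
Extra minutes: 58
Minutes per hour: 60
Hours to minutes: 25 x 60 = 1500
Total: 1500 + 58 = 1558

1558


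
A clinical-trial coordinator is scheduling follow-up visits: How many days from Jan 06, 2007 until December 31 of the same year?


Start: January 06, 2007
End: December 31, 2007
Days left in January: 25
February: 28
March: 31
April: 30
May: 31
... plus remaining months
Sum of remaining months: 334
Total: 25 + 334 = 359

359


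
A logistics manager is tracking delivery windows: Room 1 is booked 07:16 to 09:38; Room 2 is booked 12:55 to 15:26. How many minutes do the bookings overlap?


Interval A: [436, 578] minutes from midnight
Interval B: [775, 926] minutes from midnight
Overlap start = max(436, 775) = 775
Overlap end = min(578, 926) = 578
End <= start, so the intervals do not overlap: 0 minutes

0


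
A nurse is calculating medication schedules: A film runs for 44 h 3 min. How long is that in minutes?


Hours: 44
Minutes: 3
Convert hours to minutes: 44 x 60 = 2640
Add remaining minutes: 2640 + 3 = 2643

2643


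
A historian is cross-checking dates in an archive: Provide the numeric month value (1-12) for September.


Calendar month order:
8. August
9. September <--
10. October
September is month number 9

9


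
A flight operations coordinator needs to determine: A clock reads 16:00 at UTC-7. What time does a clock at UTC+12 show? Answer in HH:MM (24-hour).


Local time: 16:00 at UTC-7 (offset -7h)
Target zone: UTC+12 (offset 12h)
Difference: 12 - (-7) = 19 hours
Calculation: 16 + (19) = 35
Wraparound: (35) mod 24 = 11
Result: 11:00

11:00


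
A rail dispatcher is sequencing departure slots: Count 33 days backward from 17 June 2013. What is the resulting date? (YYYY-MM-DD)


Start: 2013-06-17
Subtracting 33 days
Days already passed in June: 17
After going back through June: 16 more days to subtract
May 2013 has 31 days, need 16
Result: 2013-05-15

2013-05-15


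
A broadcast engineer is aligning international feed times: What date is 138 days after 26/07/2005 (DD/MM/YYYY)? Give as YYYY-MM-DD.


Start: 2005-07-26
Adding 138 days
Days remaining in July: 5
After July: 133 days still to add
August 2005: 31 days, 102 remaining
September 2005: 30 days, 72 remaining
October 2005: 31 days, 41 remaining
November 2005: 30 days, 11 remaining
Result: 2005-12-11

2005-12-11


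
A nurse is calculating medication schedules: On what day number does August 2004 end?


Month: August
Year: 2004
August is a 31-day month
Total: 31 days

31


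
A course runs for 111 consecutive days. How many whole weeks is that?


Total days: 111
Days per week: 7
Division: 111 / 7 = 15 remainder 6
Complete weeks: 15
Remaining days: 6

15


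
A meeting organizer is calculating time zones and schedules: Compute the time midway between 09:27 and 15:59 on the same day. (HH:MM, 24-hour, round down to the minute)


Start time: 09:27 = 567 minutes from midnight
End time: 15:59 = 959 minutes from midnight
Sum: 567 + 959 = 1526
Midpoint: 1526 / 2 = 763 minutes
Convert: 763 / 60 = 12 hours, 43 minutes
Result: 12:43

12:43


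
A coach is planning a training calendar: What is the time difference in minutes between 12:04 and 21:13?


Start time: 12:04 = 724 minutes from midnight
End time: 21:13 = 1273 minutes from midnight
Difference: 1273 - 724 = 549 minutes
That is 9 hours and 9 minutes

549


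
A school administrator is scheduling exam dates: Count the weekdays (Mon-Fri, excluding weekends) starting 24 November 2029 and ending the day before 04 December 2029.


Start: 2029-11-24 (Saturday)
End (exclusive): 2029-12-04 (Tuesday)
Total calendar days: 10
Full weeks: 10 // 7 = 1 -> 5 weekdays
Remaining 3 days starting on Saturday:
  Sat(-), Sun(-), Mon(w) -> 1 weekdays
Total business days: 5 + 1 = 6

6


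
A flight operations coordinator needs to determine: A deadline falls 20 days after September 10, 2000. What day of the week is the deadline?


Start: 2000-09-10 (Sunday)
Step 1 - find target date: add 20 days
  2000-09-10 + 20 days = 2000-09-30
Step 2 - day of week:
  20 mod 7 = 6
  Sunday + 6 days -> Saturday
Result: Saturday (2000-09-30)

Saturday


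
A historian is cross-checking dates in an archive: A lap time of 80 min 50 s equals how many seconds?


Minutes: 80
Seconds: 50
Convert minutes to seconds: 80 x 60 = 4800
Add remaining seconds: 4800 + 50 = 4850

4850


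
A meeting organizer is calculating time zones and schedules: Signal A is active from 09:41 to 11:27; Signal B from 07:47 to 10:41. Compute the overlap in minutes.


Interval A: [581, 687] minutes from midnight
Interval B: [467, 641] minutes from midnight
Overlap start = max(581, 467) = 581
Overlap end = min(687, 641) = 641
Overlap = 641 - 581 = 60 minutes

60


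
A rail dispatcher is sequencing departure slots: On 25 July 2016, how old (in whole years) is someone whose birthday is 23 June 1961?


Birth: 1961-06-23
Reference: 2016-07-25
Year difference: 2016 - 1961 = 55
Has birthday (06-23) occurred by 07-25? Yes
Age in full years: 55

55


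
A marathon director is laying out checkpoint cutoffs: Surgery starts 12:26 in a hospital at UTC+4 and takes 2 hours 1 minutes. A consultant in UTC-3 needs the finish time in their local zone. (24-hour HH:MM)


Start: 12:26 in UTC+4
Step 1 - add duration:
  minutes: 26 + 1 = 27
  hours: 12 + 2 + 0 = 14
  end in UTC+4: 14:27
Step 2 - convert UTC+4 -> UTC-3:
  offset difference: -3 - (4) = -7 hours
  14 + (-7) = 7 -> mod 24 = 7
Result: 07:27 in UTC-3

07:27


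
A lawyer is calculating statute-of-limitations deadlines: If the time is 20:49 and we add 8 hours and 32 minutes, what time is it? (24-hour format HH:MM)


Start time: 20:49
Adding: 8 hours 32 minutes
Minutes: 49 + 32 = 81
Minute overflow: 81 >= 60, so carry 1 hour, minutes = 21
Hours: 20 + 8 + 1 = 29
Hour wraparound: 29 mod 24 = 5
Result: 05:21

05:21


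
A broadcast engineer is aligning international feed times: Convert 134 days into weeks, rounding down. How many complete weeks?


Total days: 134
Days per week: 7
Division: 134 / 7 = 19 remainder 1
Complete weeks: 19
Remaining days: 1

19


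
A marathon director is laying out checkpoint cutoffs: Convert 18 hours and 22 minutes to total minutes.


Hours: 18
Minutes: 22
Convert hours to minutes: 18 x 60 = 1080
Add remaining minutes: 1080 + 22 = 1102

1102


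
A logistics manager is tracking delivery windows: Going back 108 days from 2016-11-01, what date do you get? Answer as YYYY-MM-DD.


Start: 2016-11-01
Subtracting 108 days
Days already passed in November: 1
After going back through November: 107 more days to subtract
October 2016: 31 days, 76 remaining
September 2016: 30 days, 46 remaining
August 2016: 31 days, 15 remaining
July 2016 has 31 days, need 15
Result: 2016-07-16

2016-07-16


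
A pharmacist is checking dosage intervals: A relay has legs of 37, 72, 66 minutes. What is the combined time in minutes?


Durations: 37, 72, 66
Running sum: 37
+ 72 = 109
+ 66 = 175
Total duration: 175 minutes
That is 2 hours and 55 minutes

175


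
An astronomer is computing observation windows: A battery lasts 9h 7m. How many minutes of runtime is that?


Hours: 9
Extra minutes: 7
Minutes per hour: 60
Hours to minutes: 9 x 60 = 540
Total: 540 + 7 = 547

547


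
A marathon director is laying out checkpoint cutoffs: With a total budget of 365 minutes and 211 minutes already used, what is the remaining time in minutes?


Total budget: 365 minutes
Time used: 211 minutes
Remaining: 365 - 211 = 154 minutes
Percent used: 57.8%
Percent remaining: 42.2%

154


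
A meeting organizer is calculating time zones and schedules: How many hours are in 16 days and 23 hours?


Days: 16
Extra hours: 23
Hours per day: 24
Days to hours: 16 x 24 = 384
Total: 384 + 23 = 407

407


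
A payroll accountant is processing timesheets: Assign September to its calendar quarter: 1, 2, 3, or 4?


Month: September (month 9)
Q1: January-March (months 1-3)
Q2: April-June (months 4-6)
Q3: July-September (months 7-9)
Q4: October-December (months 10-12)
Month 9 falls in Q3

3


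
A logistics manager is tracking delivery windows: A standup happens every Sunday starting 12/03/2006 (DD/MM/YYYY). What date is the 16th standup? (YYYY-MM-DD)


First occurrence: 2006-03-12 (occurrence 1)
Each occurrence is 7 days after the previous.
Occurrence 16 is 15 weeks after the first.
15 weeks = 105 days
2006-03-12 + 105 days = 2006-06-25

2006-06-25


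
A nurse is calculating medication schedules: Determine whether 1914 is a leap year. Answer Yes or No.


Year: 1914
Divisible by 4? 1914 / 4 = 478.5 -> No
Not divisible by 4, so NOT a leap year

No


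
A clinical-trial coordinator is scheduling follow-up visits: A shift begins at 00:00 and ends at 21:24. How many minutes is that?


Start time: 00:00 = 0 minutes from midnight
End time: 21:24 = 1284 minutes from midnight
Difference: 1284 - 0 = 1284 minutes
That is 21 hours and 24 minutes

1284


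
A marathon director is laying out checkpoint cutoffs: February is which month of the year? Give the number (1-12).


Calendar month order:
1. January
2. February <--
3. March
February is month number 2

2


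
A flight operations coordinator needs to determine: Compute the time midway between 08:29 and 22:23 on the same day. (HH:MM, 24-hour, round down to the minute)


Start time: 08:29 = 509 minutes from midnight
End time: 22:23 = 1343 minutes from midnight
Sum: 509 + 1343 = 1852
Midpoint: 1852 / 2 = 926 minutes
Convert: 926 / 60 = 15 hours, 26 minutes
Result: 15:26

15:26


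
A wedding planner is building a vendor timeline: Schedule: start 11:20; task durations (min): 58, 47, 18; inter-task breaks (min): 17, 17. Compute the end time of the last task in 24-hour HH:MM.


Start: 11:20 = 680 min from midnight
  after task 1 (58 min): 12:18
  after break (17 min): 12:35
  after task 2 (47 min): 13:22
  after break (17 min): 13:39
  after task 3 (18 min): 13:57
Total elapsed: 157 minutes
End time: 13:57

13:57


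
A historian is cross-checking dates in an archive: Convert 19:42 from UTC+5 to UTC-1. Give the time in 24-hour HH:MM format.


Local time: 19:42 at UTC+5 (offset 5h)
Target zone: UTC-1 (offset -1h)
Difference: -1 - (5) = -6 hours
Calculation: 19 + (-6) = 13
Result: 13:42

13:42


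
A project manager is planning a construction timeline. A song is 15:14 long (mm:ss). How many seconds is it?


Minutes: 15
Extra seconds: 14
Seconds per minute: 60
Minutes to seconds: 15 x 60 = 900
Total: 900 + 14 = 914

914


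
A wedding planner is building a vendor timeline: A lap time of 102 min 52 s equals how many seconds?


Minutes: 102
Seconds: 52
Convert minutes to seconds: 102 x 60 = 6120
Add remaining seconds: 6120 + 52 = 6172

6172


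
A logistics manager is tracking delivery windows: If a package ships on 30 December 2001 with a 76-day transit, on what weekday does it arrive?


Start: 2001-12-30 (Sunday)
Step 1 - find target date: add 76 days
  2001-12-30 + 76 days = 2002-03-16
Step 2 - day of week:
  76 mod 7 = 6
  Sunday + 6 days -> Saturday
Result: Saturday (2002-03-16)

Saturday


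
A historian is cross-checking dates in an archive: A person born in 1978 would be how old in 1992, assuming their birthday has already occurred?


Birth year: 1978
Current year: 1992
Age = current year - birth year
Age = 1992 - 1978 = 14

14


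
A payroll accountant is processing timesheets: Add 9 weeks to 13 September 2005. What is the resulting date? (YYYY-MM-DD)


Start: 2005-09-13
Weeks to add: 9
Convert to days: 9 x 7 = 63 days
Add 63 days to 2005-09-13
Result: 2005-11-15

2005-11-15


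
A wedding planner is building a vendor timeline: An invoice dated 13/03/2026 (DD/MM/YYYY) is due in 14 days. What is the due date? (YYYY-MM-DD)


Start: 2026-03-13
Adding 14 days
Days remaining in March: 18
Result: 2026-03-27

2026-03-27


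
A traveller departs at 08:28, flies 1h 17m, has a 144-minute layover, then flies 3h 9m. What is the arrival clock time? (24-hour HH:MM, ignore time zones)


Depart: 08:28
Leg 1: +77 min -> 09:45
Layover: +144 min -> 12:09
Leg 2: +189 min -> 15:18
Total travel: 410 minutes = 6h 50m
Arrival: 15:18

15:18


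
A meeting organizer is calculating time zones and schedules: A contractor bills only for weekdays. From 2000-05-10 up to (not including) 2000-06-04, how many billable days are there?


Start: 2000-05-10 (Wednesday)
End (exclusive): 2000-06-04 (Sunday)
Total calendar days: 25
Full weeks: 25 // 7 = 3 -> 15 weekdays
Remaining 4 days starting on Wednesday:
  Wed(w), Thu(w), Fri(w), Sat(-) -> 3 weekdays
Total business days: 15 + 3 = 18

18


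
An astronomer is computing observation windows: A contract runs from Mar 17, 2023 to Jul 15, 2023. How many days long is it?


Start date: 2023-03-17
End date: 2023-07-15
Mar 2023: +15 days
Apr 2023: +30 days
May 2023: +31 days
Jun 2023: +30 days
Jul 2023: +14 days
Total: 120 days

120


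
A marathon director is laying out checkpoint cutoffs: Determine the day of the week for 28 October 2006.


Date: 2006-10-28
January 1, 2006 is a Sunday
Day of year: 301
Offset from Jan 1: 300 days
300 mod 7 = 6
Result: Saturday

Saturday


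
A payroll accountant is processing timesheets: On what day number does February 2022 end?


Month: February
Year: 2022
2022 is not a leap year
February has 28 days
Total: 28 days

28


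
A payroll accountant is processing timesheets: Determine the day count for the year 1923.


Year: 1923
Check leap year rules:
Divisible by 4? No
1923 is not a leap year
Days: 365

365


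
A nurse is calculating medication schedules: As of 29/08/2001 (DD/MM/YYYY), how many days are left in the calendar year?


Start: August 29, 2001
End: December 31, 2001
Days left in August: 2
September: 30
October: 31
November: 30
December: 31
Sum of remaining months: 122
Total: 2 + 122 = 124

124


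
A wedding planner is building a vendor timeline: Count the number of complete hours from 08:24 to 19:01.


Start: 08:24
End: 19:01
Hour difference: 19 - 8 = 11 hours
Minute difference: 1 - 24 = -23 minutes
Total minutes: 637
Complete hours: 637 / 60 = 10 (remainder 37)

10


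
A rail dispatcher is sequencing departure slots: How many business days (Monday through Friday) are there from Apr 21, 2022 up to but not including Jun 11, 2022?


Start: 2022-04-21 (Thursday)
End (exclusive): 2022-06-11 (Saturday)
Total calendar days: 51
Full weeks: 51 // 7 = 7 -> 35 weekdays
Remaining 2 days starting on Thursday:
  Thu(w), Fri(w) -> 2 weekdays
Total business days: 35 + 2 = 37

37


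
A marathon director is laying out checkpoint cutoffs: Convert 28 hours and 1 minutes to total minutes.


Hours: 28
Extra minutes: 1
Minutes per hour: 60
Hours to minutes: 28 x 60 = 1680
Total: 1680 + 1 = 1681

1681


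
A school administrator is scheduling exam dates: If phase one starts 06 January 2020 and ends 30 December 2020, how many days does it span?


Start date: 2020-01-06
End date: 2020-12-30
Jan 2020: +26 days
Feb 2020: +29 days
Mar 2020: +31 days
... (9 more months)
Total: 359 days

359


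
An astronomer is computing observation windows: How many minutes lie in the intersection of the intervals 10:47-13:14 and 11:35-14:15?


Interval A: [647, 794] minutes from midnight
Interval B: [695, 855] minutes from midnight
Overlap start = max(647, 695) = 695
Overlap end = min(794, 855) = 794
Overlap = 794 - 695 = 99 minutes

99


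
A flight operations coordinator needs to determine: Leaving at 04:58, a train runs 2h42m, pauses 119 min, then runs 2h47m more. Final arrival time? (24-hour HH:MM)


Depart: 04:58
Leg 1: +162 min -> 07:40
Layover: +119 min -> 09:39
Leg 2: +167 min -> 12:26
Total travel: 448 minutes = 7h 28m
Arrival: 12:26

12:26


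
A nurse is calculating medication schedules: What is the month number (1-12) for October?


Calendar month order:
9. September
10. October <--
11. November
October is month number 10

10


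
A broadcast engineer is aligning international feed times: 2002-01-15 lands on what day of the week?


Date: 2002-01-15
January 1, 2002 is a Tuesday
Day of year: 15
Offset from Jan 1: 14 days
14 mod 7 = 0
Result: Tuesday

Tuesday


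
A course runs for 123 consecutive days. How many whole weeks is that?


Total days: 123
Days per week: 7
Division: 123 / 7 = 17 remainder 4
Complete weeks: 17
Remaining days: 4

17


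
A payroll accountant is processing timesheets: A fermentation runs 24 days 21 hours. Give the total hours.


Days: 24
Extra hours: 21
Hours per day: 24
Days to hours: 24 x 24 = 576
Total: 576 + 21 = 597

597


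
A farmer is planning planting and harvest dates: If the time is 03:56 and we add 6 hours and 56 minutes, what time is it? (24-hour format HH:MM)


Start time: 03:56
Adding: 6 hours 56 minutes
Minutes: 56 + 56 = 112
Minute overflow: 112 >= 60, so carry 1 hour, minutes = 52
Hours: 3 + 6 + 1 = 10
Result: 10:52

10:52


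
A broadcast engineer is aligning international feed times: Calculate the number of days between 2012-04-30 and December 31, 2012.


Start: April 30, 2012
End: December 31, 2012
Days left in April: 0
May: 31
June: 30
July: 31
August: 31
... plus remaining months
Sum of remaining months: 245
Total: 0 + 245 = 245

245


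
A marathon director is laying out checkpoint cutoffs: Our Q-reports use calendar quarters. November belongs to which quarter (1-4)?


Month: November (month 11)
Q1: January-March (months 1-3)
Q2: April-June (months 4-6)
Q3: July-September (months 7-9)
Q4: October-December (months 10-12)
Month 11 falls in Q4

4


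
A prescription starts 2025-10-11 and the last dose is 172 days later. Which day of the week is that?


Start: 2025-10-11 (Saturday)
Step 1 - find target date: add 172 days
  2025-10-11 + 172 days = 2026-04-01
Step 2 - day of week:
  172 mod 7 = 4
  Saturday + 4 days -> Wednesday
Result: Wednesday (2026-04-01)

Wednesday


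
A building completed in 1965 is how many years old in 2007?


Birth year: 1965
Current year: 2007
Age = current year - birth year
Age = 2007 - 1965 = 42

42


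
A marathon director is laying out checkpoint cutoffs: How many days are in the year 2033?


Year: 2033
Check leap year rules:
Divisible by 4? No
2033 is not a leap year
Days: 365

365


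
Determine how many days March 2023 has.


Month: March
Year: 2023
March is a 31-day month
Total: 31 days

31


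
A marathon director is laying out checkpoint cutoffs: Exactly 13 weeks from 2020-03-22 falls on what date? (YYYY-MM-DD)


Start: 2020-03-22
Weeks to add: 13
Convert to days: 13 x 7 = 91 days
Add 91 days to 2020-03-22
Result: 2020-06-21

2020-06-21


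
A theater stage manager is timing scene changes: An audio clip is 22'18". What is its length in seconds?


Minutes: 22
Seconds: 18
Convert minutes to seconds: 22 x 60 = 1320
Add remaining seconds: 1320 + 18 = 1338

1338


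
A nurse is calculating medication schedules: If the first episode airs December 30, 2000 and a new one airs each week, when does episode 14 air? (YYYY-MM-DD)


First occurrence: 2000-12-30 (occurrence 1)
Each occurrence is 7 days after the previous.
Occurrence 14 is 13 weeks after the first.
13 weeks = 91 days
2000-12-30 + 91 days = 2001-03-31

2001-03-31


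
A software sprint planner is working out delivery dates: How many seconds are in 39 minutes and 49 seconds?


Minutes: 39
Extra seconds: 49
Seconds per minute: 60
Minutes to seconds: 39 x 60 = 2340
Total: 2340 + 49 = 2389

2389


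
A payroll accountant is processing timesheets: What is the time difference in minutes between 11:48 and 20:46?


Start time: 11:48 = 708 minutes from midnight
End time: 20:46 = 1246 minutes from midnight
Difference: 1246 - 708 = 538 minutes
That is 8 hours and 58 minutes

538


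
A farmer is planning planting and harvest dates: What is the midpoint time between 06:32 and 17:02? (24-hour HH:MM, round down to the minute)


Start time: 06:32 = 392 minutes from midnight
End time: 17:02 = 1022 minutes from midnight
Sum: 392 + 1022 = 1414
Midpoint: 1414 / 2 = 707 minutes
Convert: 707 / 60 = 11 hours, 47 minutes
Result: 11:47

11:47


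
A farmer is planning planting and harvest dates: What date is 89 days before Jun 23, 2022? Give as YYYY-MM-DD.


Start: 2022-06-23
Subtracting 89 days
Days already passed in June: 23
After going back through June: 66 more days to subtract
May 2022: 31 days, 35 remaining
April 2022: 30 days, 5 remaining
March 2022 has 31 days, need 5
Result: 2022-03-26

2022-03-26


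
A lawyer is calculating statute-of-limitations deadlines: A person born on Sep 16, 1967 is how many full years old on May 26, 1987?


Birth: 1967-09-16
Reference: 1987-05-26
Year difference: 1987 - 1967 = 20
Has birthday (09-16) occurred by 05-26? No
Birthday not yet reached this year -> subtract 1
Age in full years: 19

19


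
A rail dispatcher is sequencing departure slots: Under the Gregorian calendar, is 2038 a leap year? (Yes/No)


Year: 2038
Divisible by 4? 2038 / 4 = 509.5 -> No
Not divisible by 4, so NOT a leap year

No


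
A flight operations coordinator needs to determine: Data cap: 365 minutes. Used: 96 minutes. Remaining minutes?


Total budget: 365 minutes
Time used: 96 minutes
Remaining: 365 - 96 = 269 minutes
Percent used: 26.3%
Percent remaining: 73.7%

269


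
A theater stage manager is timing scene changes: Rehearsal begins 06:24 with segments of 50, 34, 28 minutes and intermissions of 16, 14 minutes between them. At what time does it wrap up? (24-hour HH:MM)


Start: 06:24 = 384 min from midnight
  after task 1 (50 min): 07:14
  after break (16 min): 07:30
  after task 2 (34 min): 08:04
  after break (14 min): 08:18
  after task 3 (28 min): 08:46
Total elapsed: 142 minutes
End time: 08:46

08:46


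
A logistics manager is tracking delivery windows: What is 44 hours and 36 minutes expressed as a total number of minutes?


Hours: 44
Minutes: 36
Convert hours to minutes: 44 x 60 = 2640
Add remaining minutes: 2640 + 36 = 2676

2676


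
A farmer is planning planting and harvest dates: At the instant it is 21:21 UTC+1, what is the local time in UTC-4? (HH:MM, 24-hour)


Local time: 21:21 at UTC+1 (offset 1h)
Target zone: UTC-4 (offset -4h)
Difference: -4 - (1) = -5 hours
Calculation: 21 + (-5) = 16
Result: 16:21

16:21


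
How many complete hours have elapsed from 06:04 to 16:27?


Start: 06:04
End: 16:27
Hour difference: 16 - 6 = 10 hours
Minute difference: 27 - 4 = 23 minutes
Total minutes: 623
Complete hours: 623 / 60 = 10 (remainder 23)

10


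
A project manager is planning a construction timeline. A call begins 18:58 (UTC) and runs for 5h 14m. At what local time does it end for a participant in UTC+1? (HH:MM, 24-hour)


Start: 18:58 in UTC
Step 1 - add duration:
  minutes: 58 + 14 = 72 (carry 1h)
  hours: 18 + 5 + 1 = 24
  end in UTC: 00:12
Step 2 - convert UTC -> UTC+1:
  offset difference: 1 - (0) = 1 hours
  0 + (1) = 1 -> mod 24 = 1
Result: 01:12 in UTC+1

01:12


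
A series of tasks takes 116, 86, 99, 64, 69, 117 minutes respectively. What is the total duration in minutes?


Durations: 116, 86, 99, 64, 69, 117
Running sum: 116
+ 86 = 202
+ 99 = 301
+ 64 = 365
+ 69 = 434
+ 117 = 551
Total duration: 551 minutes
That is 9 hours and 11 minutes

551


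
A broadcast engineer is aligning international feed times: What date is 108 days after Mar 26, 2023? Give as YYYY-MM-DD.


Start: 2023-03-26
Adding 108 days
Days remaining in March: 5
After March: 103 days still to add
April 2023: 30 days, 73 remaining
May 2023: 31 days, 42 remaining
June 2023: 30 days, 12 remaining
July 2023 has 31 days, need 12
Result: 2023-07-12

2023-07-12


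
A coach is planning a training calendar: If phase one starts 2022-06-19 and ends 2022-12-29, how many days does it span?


Start date: 2022-06-19
End date: 2022-12-29
Jun 2022: +12 days
Jul 2022: +31 days
Aug 2022: +31 days
... (4 more months)
Total: 193 days

193


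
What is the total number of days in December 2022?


Month: December
Year: 2022
December is a 31-day month
Total: 31 days

31


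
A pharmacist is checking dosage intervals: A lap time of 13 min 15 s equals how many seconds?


Minutes: 13
Seconds: 15
Convert minutes to seconds: 13 x 60 = 780
Add remaining seconds: 780 + 15 = 795

795


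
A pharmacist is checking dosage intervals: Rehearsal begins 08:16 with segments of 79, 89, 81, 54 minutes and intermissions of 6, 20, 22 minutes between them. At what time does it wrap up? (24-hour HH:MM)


Start: 08:16 = 496 min from midnight
  after task 1 (79 min): 09:35
  after break (6 min): 09:41
  after task 2 (89 min): 11:10
  after break (20 min): 11:30
  after task 3 (81 min): 12:51
  after break (22 min): 13:13
  after task 4 (54 min): 14:07
Total elapsed: 351 minutes
End time: 14:07

14:07


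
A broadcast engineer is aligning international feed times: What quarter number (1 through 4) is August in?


Month: August (month 8)
Q1: January-March (months 1-3)
Q2: April-June (months 4-6)
Q3: July-September (months 7-9)
Q4: October-December (months 10-12)
Month 8 falls in Q3

3


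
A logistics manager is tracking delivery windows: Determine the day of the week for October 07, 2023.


Date: 2023-10-07
January 1, 2023 is a Sunday
Day of year: 280
Offset from Jan 1: 279 days
279 mod 7 = 6
Result: Saturday

Saturday


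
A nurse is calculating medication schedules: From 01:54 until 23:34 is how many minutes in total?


Start time: 01:54 = 114 minutes from midnight
End time: 23:34 = 1414 minutes from midnight
Difference: 1414 - 114 = 1300 minutes
That is 21 hours and 40 minutes

1300


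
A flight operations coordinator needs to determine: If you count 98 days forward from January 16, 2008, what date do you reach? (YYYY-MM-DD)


Start: 2008-01-16
Adding 98 days
Days remaining in January: 15
After January: 83 days still to add
February 2008: 29 days, 54 remaining
March 2008: 31 days, 23 remaining
April 2008 has 30 days, need 23
Result: 2008-04-23

2008-04-23


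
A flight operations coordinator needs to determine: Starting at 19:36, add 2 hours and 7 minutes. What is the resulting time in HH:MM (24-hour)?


Start time: 19:36
Adding: 2 hours 7 minutes
Minutes: 36 + 7 = 43
Hours: 19 + 2 + 0 = 21
Result: 21:43

21:43


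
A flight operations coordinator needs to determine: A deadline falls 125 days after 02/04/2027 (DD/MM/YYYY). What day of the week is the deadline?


Start: 2027-04-02 (Friday)
Step 1 - find target date: add 125 days
  2027-04-02 + 125 days = 2027-08-05
Step 2 - day of week:
  125 mod 7 = 6
  Friday + 6 days -> Thursday
Result: Thursday (2027-08-05)

Thursday


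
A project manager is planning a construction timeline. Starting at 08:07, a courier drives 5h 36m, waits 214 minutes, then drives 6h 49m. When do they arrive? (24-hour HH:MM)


Depart: 08:07
Leg 1: +336 min -> 13:43
Layover: +214 min -> 17:17
Leg 2: +409 min -> 00:06
Total travel: 959 minutes = 15h 59m
Arrival: 00:06

00:06


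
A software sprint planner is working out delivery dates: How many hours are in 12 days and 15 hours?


Days: 12
Extra hours: 15
Hours per day: 24
Days to hours: 12 x 24 = 288
Total: 288 + 15 = 303

303


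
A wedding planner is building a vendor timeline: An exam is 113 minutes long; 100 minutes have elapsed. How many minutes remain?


Total budget: 113 minutes
Time used: 100 minutes
Remaining: 113 - 100 = 13 minutes
Percent used: 88.5%
Percent remaining: 11.5%

13


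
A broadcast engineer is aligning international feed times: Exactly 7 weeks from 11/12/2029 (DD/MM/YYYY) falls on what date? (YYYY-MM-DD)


Start: 2029-12-11
Weeks to add: 7
Convert to days: 7 x 7 = 49 days
Add 49 days to 2029-12-11
Result: 2030-01-29

2030-01-29


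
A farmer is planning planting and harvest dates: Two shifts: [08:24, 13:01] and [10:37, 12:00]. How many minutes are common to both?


Interval A: [504, 781] minutes from midnight
Interval B: [637, 720] minutes from midnight
Overlap start = max(504, 637) = 637
Overlap end = min(781, 720) = 720
Overlap = 720 - 637 = 83 minutes

83


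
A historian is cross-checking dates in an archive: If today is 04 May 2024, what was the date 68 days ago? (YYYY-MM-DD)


Start: 2024-05-04
Subtracting 68 days
Days already passed in May: 4
After going back through May: 64 more days to subtract
April 2024: 30 days, 34 remaining
March 2024: 31 days, 3 remaining
February 2024 has 29 days, need 3
Result: 2024-02-26

2024-02-26


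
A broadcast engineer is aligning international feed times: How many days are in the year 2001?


Year: 2001
Check leap year rules:
Divisible by 4? No
2001 is not a leap year
Days: 365

365


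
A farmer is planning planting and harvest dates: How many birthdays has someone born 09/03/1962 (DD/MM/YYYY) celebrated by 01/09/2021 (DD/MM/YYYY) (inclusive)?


Birth: 1962-03-09
Reference: 2021-09-01
Year difference: 2021 - 1962 = 59
Has birthday (03-09) occurred by 09-01? Yes
Age in full years: 59

59


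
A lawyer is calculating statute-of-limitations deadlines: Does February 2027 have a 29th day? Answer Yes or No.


Year: 2027
Divisible by 4? 2027 / 4 = 506.75 -> No
Not divisible by 4, so NOT a leap year

No


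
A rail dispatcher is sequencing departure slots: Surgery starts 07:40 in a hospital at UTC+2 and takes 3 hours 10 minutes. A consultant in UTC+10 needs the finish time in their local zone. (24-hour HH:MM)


Start: 07:40 in UTC+2
Step 1 - add duration:
  minutes: 40 + 10 = 50
  hours: 7 + 3 + 0 = 10
  end in UTC+2: 10:50
Step 2 - convert UTC+2 -> UTC+10:
  offset difference: 10 - (2) = 8 hours
  10 + (8) = 18 -> mod 24 = 18
Result: 18:50 in UTC+10

18:50


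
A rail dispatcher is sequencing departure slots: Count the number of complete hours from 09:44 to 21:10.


Start: 09:44
End: 21:10
Hour difference: 21 - 9 = 12 hours
Minute difference: 10 - 44 = -34 minutes
Total minutes: 686
Complete hours: 686 / 60 = 11 (remainder 26)

11


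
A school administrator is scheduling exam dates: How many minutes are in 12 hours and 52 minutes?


Hours: 12
Extra minutes: 52
Minutes per hour: 60
Hours to minutes: 12 x 60 = 720
Total: 720 + 52 = 772

772


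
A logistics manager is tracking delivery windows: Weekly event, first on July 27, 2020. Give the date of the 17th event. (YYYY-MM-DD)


First occurrence: 2020-07-27 (occurrence 1)
Each occurrence is 7 days after the previous.
Occurrence 17 is 16 weeks after the first.
16 weeks = 112 days
2020-07-27 + 112 days = 2020-11-16

2020-11-16


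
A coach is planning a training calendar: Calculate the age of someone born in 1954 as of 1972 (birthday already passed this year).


Birth year: 1954
Current year: 1972
Age = current year - birth year
Age = 1972 - 1954 = 18

18


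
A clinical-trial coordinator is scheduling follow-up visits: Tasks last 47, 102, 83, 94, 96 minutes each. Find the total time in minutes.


Durations: 47, 102, 83, 94, 96
Running sum: 47
+ 102 = 149
+ 83 = 232
+ 94 = 326
+ 96 = 422
Total duration: 422 minutes
That is 7 hours and 2 minutes

422


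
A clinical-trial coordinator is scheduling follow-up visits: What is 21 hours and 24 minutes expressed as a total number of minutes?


Hours: 21
Minutes: 24
Convert hours to minutes: 21 x 60 = 1260
Add remaining minutes: 1260 + 24 = 1284

1284


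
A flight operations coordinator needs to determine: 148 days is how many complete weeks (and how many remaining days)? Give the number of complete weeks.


Total days: 148
Days per week: 7
Division: 148 / 7 = 21 remainder 1
Complete weeks: 21
Remaining days: 1

21


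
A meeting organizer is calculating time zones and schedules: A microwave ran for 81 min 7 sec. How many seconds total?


Minutes: 81
Extra seconds: 7
Seconds per minute: 60
Minutes to seconds: 81 x 60 = 4860
Total: 4860 + 7 = 4867

4867


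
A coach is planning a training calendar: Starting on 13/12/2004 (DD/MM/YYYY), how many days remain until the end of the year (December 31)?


Start: December 13, 2004
End: December 31, 2004
Days left in December: 18
Total: 18 days

18


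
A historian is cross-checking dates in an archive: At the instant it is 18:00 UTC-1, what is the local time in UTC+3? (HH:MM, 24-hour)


Local time: 18:00 at UTC-1 (offset -1h)
Target zone: UTC+3 (offset 3h)
Difference: 3 - (-1) = 4 hours
Calculation: 18 + (4) = 22
Result: 22:00

22:00


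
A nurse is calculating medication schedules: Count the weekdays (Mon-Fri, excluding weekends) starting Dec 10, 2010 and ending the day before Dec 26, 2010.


Start: 2010-12-10 (Friday)
End (exclusive): 2010-12-26 (Sunday)
Total calendar days: 16
Full weeks: 16 // 7 = 2 -> 10 weekdays
Remaining 2 days starting on Friday:
  Fri(w), Sat(-) -> 1 weekdays
Total business days: 10 + 1 = 11

11


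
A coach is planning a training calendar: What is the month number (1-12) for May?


Calendar month order:
4. April
5. May <--
6. June
May is month number 5

5


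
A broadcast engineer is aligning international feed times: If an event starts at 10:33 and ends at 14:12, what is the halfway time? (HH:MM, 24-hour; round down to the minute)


Start time: 10:33 = 633 minutes from midnight
End time: 14:12 = 852 minutes from midnight
Sum: 633 + 852 = 1485
Midpoint: 1485 / 2 = 742 minutes
Convert: 742 / 60 = 12 hours, 22 minutes
Result: 12:22

12:22


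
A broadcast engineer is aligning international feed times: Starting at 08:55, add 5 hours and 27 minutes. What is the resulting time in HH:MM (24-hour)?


Start time: 08:55
Adding: 5 hours 27 minutes
Minutes: 55 + 27 = 82
Minute overflow: 82 >= 60, so carry 1 hour, minutes = 22
Hours: 8 + 5 + 1 = 14
Result: 14:22

14:22


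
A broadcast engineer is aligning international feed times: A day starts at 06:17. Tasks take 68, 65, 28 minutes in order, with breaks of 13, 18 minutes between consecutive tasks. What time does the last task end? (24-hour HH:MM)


Start: 06:17 = 377 min from midnight
  after task 1 (68 min): 07:25
  after break (13 min): 07:38
  after task 2 (65 min): 08:43
  after break (18 min): 09:01
  after task 3 (28 min): 09:29
Total elapsed: 192 minutes
End time: 09:29

09:29


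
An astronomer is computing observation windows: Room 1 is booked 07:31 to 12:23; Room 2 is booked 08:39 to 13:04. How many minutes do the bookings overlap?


Interval A: [451, 743] minutes from midnight
Interval B: [519, 784] minutes from midnight
Overlap start = max(451, 519) = 519
Overlap end = min(743, 784) = 743
Overlap = 743 - 519 = 224 minutes

224


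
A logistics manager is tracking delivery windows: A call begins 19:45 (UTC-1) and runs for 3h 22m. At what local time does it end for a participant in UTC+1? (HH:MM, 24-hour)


Start: 19:45 in UTC-1
Step 1 - add duration:
  minutes: 45 + 22 = 67 (carry 1h)
  hours: 19 + 3 + 1 = 23
  end in UTC-1: 23:07
Step 2 - convert UTC-1 -> UTC+1:
  offset difference: 1 - (-1) = 2 hours
  23 + (2) = 25 -> mod 24 = 1
Result: 01:07 in UTC+1

01:07


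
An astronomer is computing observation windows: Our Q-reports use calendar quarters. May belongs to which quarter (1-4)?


Month: May (month 5)
Q1: January-March (months 1-3)
Q2: April-June (months 4-6)
Q3: July-September (months 7-9)
Q4: October-December (months 10-12)
Month 5 falls in Q2

2


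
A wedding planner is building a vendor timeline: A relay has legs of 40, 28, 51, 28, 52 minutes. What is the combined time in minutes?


Durations: 40, 28, 51, 28, 52
Running sum: 40
+ 28 = 68
+ 51 = 119
+ 28 = 147
+ 52 = 199
Total duration: 199 minutes
That is 3 hours and 19 minutes

199
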